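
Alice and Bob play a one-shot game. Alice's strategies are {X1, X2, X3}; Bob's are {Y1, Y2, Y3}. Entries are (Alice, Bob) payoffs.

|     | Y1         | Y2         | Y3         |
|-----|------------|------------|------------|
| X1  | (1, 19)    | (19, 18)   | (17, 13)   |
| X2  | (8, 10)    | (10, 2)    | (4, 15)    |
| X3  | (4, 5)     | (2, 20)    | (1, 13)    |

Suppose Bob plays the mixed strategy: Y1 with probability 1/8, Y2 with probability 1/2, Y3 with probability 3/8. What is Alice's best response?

Compute Alice's expected payoff from each pure strategy against the given mix.
X1: (1/8)·1 + (1/2)·19 + (3/8)·17 = 16
X2: (1/8)·8 + (1/2)·10 + (3/8)·4 = 15/2
X3: (1/8)·4 + (1/2)·2 + (3/8)·1 = 15/8
Highest expected payoff is 16, from X1.

X1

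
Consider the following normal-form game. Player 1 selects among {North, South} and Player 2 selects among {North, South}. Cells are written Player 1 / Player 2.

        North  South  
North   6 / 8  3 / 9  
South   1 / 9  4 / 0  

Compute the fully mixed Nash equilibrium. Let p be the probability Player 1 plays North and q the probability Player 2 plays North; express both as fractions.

p = 9/10, q = 1/6

In a mixed NE each player is indifferent between their pure strategies, so the opponent's mix sets the indifference.
Player 2 indifferent between North and South: p·8 + (1−p)·9 = p·9 + (1−p)·0 ⟹ 9 + (-1)p = 0 + 9p ⟹ p = 9/10.
Player 1 indifferent between North and South: q·6 + (1−q)·3 = q·1 + (1−q)·4 ⟹ 3 + 3q = 4 + (-3)q ⟹ q = 1/6.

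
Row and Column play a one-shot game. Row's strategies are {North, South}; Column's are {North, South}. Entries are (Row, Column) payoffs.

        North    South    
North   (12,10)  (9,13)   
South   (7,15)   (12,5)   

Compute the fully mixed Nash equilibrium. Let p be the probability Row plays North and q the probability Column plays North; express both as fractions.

In a mixed NE each player is indifferent between their pure strategies, so the opponent's mix sets the indifference.
Column indifferent between North and South: p·10 + (1−p)·15 = p·13 + (1−p)·5 ⟹ 15 + (-5)p = 5 + 8p ⟹ p = 10/13.
Row indifferent between North and South: q·12 + (1−q)·9 = q·7 + (1−q)·12 ⟹ 9 + 3q = 12 + (-5)q ⟹ q = 3/8.

p = 10/13, q = 3/8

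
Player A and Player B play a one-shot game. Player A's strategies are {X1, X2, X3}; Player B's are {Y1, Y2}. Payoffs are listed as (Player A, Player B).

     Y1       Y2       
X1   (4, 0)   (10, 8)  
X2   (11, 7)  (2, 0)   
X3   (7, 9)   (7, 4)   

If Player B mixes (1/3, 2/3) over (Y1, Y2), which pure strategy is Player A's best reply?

Player A's best reply maximizes expected payoff against the mix.
X1: (1/3)·4 + (2/3)·10 = 8
X2: (1/3)·11 + (2/3)·2 = 5
X3: (1/3)·7 + (2/3)·7 = 7
Highest expected payoff is 8, from X1.

X1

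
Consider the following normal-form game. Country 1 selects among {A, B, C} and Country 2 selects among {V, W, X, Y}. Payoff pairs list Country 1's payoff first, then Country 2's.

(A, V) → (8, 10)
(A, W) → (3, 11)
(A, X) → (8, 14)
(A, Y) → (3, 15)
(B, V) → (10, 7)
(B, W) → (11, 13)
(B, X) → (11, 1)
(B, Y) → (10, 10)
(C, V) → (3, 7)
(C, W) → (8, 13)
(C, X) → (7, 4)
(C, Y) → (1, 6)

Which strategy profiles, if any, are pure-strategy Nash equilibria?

Check mutual best responses: a cell is a NE iff neither player can gain by unilaterally deviating.
Country 1's best responses — vs V: B (payoff 10); vs W: B (payoff 11); vs X: B (payoff 11); vs Y: B (payoff 10).
Country 2's best responses — vs A: Y (payoff 15); vs B: W (payoff 13); vs C: W (payoff 13).
The only mutual best response is (B, W); neither player gains by switching there.

(B, W)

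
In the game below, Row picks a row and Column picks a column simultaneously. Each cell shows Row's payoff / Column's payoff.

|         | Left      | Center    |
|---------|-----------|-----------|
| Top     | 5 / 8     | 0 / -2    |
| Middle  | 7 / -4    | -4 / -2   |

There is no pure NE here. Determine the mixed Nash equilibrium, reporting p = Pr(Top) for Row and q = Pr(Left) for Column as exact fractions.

p = 1/6, q = 2/3

In a mixed NE each player is indifferent between their pure strategies, so the opponent's mix sets the indifference.
Column indifferent between Left and Center: p·8 + (1−p)·(-4) = p·(-2) + (1−p)·(-2) ⟹ (-4) + 12p = (-2) + 0p ⟹ p = 1/6.
Row indifferent between Top and Middle: q·5 + (1−q)·0 = q·7 + (1−q)·(-4) ⟹ 0 + 5q = (-4) + 11q ⟹ q = 2/3.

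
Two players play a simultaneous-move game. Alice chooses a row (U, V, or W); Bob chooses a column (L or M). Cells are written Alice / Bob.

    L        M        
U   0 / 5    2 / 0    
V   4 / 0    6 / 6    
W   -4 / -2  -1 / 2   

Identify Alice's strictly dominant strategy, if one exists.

V

Check whether one of Alice's strategies beats all alternatives regardless of what the opponent does.
V strictly dominates: vs L: 4 > each of {0, -4}; vs M: 6 > each of {2, -1}.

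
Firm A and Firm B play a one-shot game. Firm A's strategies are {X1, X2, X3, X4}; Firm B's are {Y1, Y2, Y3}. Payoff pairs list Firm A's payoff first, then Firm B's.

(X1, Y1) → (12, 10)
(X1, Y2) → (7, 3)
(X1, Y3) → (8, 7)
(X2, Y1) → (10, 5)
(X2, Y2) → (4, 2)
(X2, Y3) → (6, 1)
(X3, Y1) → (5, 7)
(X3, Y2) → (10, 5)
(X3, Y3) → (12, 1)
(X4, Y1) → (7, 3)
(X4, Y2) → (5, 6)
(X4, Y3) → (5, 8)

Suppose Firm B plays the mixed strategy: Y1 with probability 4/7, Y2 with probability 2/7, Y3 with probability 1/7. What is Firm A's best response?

X1

Compute Firm A's expected payoff from each pure strategy against the given mix.
X1: (4/7)·12 + (2/7)·7 + (1/7)·8 = 10
X2: (4/7)·10 + (2/7)·4 + (1/7)·6 = 54/7
X3: (4/7)·5 + (2/7)·10 + (1/7)·12 = 52/7
X4: (4/7)·7 + (2/7)·5 + (1/7)·5 = 43/7
Highest expected payoff is 10, from X1.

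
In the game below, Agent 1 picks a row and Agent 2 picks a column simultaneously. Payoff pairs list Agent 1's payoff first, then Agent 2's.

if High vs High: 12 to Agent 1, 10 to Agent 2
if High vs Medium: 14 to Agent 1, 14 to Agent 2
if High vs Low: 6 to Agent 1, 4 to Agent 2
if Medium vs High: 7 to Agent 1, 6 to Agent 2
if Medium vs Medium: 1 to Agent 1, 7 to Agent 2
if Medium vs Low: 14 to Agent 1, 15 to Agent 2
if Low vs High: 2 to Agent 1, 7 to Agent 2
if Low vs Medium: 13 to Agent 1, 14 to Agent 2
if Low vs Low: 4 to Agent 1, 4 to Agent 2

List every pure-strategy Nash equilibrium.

A profile is a Nash equilibrium when each player is best-responding to the other.
Agent 1's best responses — vs High: High (payoff 12); vs Medium: High (payoff 14); vs Low: Medium (payoff 14).
Agent 2's best responses — vs High: Medium (payoff 14); vs Medium: Low (payoff 15); vs Low: Medium (payoff 14).
Mutual best responses occur at (High, Medium) and (Medium, Low); at each, neither player gains by switching.

(High, Medium) and (Medium, Low)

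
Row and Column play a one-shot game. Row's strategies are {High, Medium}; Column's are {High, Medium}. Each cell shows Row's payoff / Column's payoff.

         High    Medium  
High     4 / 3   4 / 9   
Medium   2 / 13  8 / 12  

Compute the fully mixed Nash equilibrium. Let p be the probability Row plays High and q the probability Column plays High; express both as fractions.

In a mixed NE each player is indifferent between their pure strategies, so the opponent's mix sets the indifference.
Column indifferent between High and Medium: p·3 + (1−p)·13 = p·9 + (1−p)·12 ⟹ 13 + (-10)p = 12 + (-3)p ⟹ p = 1/7.
Row indifferent between High and Medium: q·4 + (1−q)·4 = q·2 + (1−q)·8 ⟹ 4 + 0q = 8 + (-6)q ⟹ q = 2/3.

p = 1/7, q = 2/3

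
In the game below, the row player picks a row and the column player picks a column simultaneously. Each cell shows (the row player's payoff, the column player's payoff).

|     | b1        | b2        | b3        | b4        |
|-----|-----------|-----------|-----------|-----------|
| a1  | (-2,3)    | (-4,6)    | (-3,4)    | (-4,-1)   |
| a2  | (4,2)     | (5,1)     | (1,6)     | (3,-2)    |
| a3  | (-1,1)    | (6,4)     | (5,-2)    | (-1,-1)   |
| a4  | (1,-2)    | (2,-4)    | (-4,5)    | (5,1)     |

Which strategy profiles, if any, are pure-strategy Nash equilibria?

Check mutual best responses: a cell is a NE iff neither player can gain by unilaterally deviating.
The row player's best responses — vs b1: a2 (payoff 4); vs b2: a3 (payoff 6); vs b3: a3 (payoff 5); vs b4: a4 (payoff 5).
The column player's best responses — vs a1: b2 (payoff 6); vs a2: b3 (payoff 6); vs a3: b2 (payoff 4); vs a4: b3 (payoff 5).
The only mutual best response is (a3, b2); neither player gains by switching there.

(a3, b2)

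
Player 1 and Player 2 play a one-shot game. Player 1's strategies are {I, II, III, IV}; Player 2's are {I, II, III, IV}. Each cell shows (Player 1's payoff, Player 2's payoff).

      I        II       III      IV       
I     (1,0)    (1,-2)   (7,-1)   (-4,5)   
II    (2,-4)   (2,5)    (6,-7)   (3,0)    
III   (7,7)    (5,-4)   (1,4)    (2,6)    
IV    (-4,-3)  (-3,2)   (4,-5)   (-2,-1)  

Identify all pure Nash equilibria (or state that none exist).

Find each player's best response to every opponent strategy; NE are the intersections.
Player 1's best responses — vs I: III (payoff 7); vs II: III (payoff 5); vs III: I (payoff 7); vs IV: II (payoff 3).
Player 2's best responses — vs I: IV (payoff 5); vs II: II (payoff 5); vs III: I (payoff 7); vs IV: II (payoff 2).
The only mutual best response is (III, I); neither player gains by switching there.

(III, I)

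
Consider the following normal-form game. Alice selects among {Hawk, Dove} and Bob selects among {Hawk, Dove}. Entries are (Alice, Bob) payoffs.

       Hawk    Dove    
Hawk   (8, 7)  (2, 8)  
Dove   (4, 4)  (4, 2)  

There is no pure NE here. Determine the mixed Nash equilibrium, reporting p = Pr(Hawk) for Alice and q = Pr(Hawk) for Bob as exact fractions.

Each player's mixing probability is pinned down by making the *other* player indifferent.
Bob indifferent between Hawk and Dove: p·7 + (1−p)·4 = p·8 + (1−p)·2 ⟹ 4 + 3p = 2 + 6p ⟹ p = 2/3.
Alice indifferent between Hawk and Dove: q·8 + (1−q)·2 = q·4 + (1−q)·4 ⟹ 2 + 6q = 4 + 0q ⟹ q = 1/3.

p = 2/3, q = 1/3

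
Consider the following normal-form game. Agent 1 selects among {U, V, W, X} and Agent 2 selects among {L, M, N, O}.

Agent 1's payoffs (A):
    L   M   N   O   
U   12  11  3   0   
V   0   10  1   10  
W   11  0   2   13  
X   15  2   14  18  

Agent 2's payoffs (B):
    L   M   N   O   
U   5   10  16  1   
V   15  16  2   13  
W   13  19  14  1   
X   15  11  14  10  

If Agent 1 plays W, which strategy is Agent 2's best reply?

M

With Agent 1 fixed at W, Agent 2's payoffs are: L → 13, M → 19, N → 14, O → 1.
The maximum is 19, achieved by M.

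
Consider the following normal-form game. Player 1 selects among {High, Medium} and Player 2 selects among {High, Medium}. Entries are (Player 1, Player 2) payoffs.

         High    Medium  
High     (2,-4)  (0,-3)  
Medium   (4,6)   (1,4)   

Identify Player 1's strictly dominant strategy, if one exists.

Medium

Check whether one of Player 1's strategies beats all alternatives regardless of what the opponent does.
Medium strictly dominates: vs High: 4 > 2; vs Medium: 1 > 0.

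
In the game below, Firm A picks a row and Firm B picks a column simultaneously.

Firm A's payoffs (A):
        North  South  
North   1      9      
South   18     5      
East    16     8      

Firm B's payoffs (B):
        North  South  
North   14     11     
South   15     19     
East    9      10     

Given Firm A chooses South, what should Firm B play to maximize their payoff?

South

With Firm A fixed at South, Firm B's payoffs are: North → 15, South → 19.
The maximum is 19, achieved by South.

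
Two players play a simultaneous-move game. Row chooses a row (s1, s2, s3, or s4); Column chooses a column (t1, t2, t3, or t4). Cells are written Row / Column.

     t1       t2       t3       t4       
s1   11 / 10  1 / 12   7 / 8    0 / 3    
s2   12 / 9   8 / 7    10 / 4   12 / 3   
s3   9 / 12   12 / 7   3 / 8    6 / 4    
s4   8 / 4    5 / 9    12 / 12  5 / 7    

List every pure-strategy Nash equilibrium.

(s2, t1) and (s4, t3)

Find each player's best response to every opponent strategy; NE are the intersections.
Row's best responses — vs t1: s2 (payoff 12); vs t2: s3 (payoff 12); vs t3: s4 (payoff 12); vs t4: s2 (payoff 12).
Column's best responses — vs s1: t2 (payoff 12); vs s2: t1 (payoff 9); vs s3: t1 (payoff 12); vs s4: t3 (payoff 12).
Mutual best responses occur at (s2, t1) and (s4, t3); at each, neither player gains by switching.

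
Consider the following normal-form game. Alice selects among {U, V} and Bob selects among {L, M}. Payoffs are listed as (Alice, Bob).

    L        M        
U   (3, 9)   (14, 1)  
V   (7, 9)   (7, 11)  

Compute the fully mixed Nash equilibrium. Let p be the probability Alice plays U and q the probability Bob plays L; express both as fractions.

Each player's mixing probability is pinned down by making the *other* player indifferent.
Bob indifferent between L and M: p·9 + (1−p)·9 = p·1 + (1−p)·11 ⟹ 9 + 0p = 11 + (-10)p ⟹ p = 1/5.
Alice indifferent between U and V: q·3 + (1−q)·14 = q·7 + (1−q)·7 ⟹ 14 + (-11)q = 7 + 0q ⟹ q = 7/11.

p = 1/5, q = 7/11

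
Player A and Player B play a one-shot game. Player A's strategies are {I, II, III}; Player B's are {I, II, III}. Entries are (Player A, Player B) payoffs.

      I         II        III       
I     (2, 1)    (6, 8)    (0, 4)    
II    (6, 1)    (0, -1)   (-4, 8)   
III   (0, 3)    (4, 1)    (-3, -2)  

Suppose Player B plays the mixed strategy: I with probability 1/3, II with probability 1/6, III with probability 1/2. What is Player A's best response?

I

Player A's best reply maximizes expected payoff against the mix.
I: (1/3)·2 + (1/6)·6 + (1/2)·0 = 5/3
II: (1/3)·6 + (1/6)·0 + (1/2)·(-4) = 0
III: (1/3)·0 + (1/6)·4 + (1/2)·(-3) = -5/6
Highest expected payoff is 5/3, from I.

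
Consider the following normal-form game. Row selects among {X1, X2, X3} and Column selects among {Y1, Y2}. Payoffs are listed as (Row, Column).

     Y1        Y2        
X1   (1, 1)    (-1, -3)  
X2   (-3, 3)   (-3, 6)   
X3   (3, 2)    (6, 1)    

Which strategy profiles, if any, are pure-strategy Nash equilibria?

Check mutual best responses: a cell is a NE iff neither player can gain by unilaterally deviating.
Row's best responses — vs Y1: X3 (payoff 3); vs Y2: X3 (payoff 6).
Column's best responses — vs X1: Y1 (payoff 1); vs X2: Y2 (payoff 6); vs X3: Y1 (payoff 2).
The only mutual best response is (X3, Y1); neither player gains by switching there.

(X3, Y1)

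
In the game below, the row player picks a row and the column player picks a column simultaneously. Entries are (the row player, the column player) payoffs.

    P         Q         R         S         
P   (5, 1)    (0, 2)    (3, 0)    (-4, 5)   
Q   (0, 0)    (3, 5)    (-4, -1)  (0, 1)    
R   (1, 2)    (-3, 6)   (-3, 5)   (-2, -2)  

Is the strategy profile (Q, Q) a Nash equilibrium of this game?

Holding the column player at Q: the row player gets 3 from Q, versus 0 from P, -3 from R. No profitable deviation for the row player.
Holding the row player at Q: the column player gets 5 from Q, versus 0 from P, -1 from R, 1 from S. No profitable deviation for the column player either.

Yes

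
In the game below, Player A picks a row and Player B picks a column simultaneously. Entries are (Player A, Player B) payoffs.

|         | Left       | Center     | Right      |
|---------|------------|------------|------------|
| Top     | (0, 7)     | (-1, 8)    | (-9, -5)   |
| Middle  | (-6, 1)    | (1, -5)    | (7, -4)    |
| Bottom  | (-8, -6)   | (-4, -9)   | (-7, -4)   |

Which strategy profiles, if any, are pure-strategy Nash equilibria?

Check mutual best responses: a cell is a NE iff neither player can gain by unilaterally deviating.
Player A's best responses — vs Left: Top (payoff 0); vs Center: Middle (payoff 1); vs Right: Middle (payoff 7).
Player B's best responses — vs Top: Center (payoff 8); vs Middle: Left (payoff 1); vs Bottom: Right (payoff -4).
No cell has both players best-responding. For instance, Player A's best reply to Left is Top, but against Top Player B prefers Center over Left.

None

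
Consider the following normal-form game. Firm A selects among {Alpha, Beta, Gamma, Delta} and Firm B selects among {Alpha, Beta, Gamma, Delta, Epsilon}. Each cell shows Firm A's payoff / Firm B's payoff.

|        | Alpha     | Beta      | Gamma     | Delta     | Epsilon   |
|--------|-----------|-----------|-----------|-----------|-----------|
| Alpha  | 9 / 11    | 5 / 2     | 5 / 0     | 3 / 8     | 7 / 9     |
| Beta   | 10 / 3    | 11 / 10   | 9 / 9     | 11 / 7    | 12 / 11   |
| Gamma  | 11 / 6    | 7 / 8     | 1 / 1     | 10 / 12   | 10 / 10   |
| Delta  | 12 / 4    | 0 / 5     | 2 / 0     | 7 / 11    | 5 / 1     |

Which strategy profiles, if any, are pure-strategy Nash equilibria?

(Beta, Epsilon)

Find each player's best response to every opponent strategy; NE are the intersections.
Firm A's best responses — vs Alpha: Delta (payoff 12); vs Beta: Beta (payoff 11); vs Gamma: Beta (payoff 9); vs Delta: Beta (payoff 11); vs Epsilon: Beta (payoff 12).
Firm B's best responses — vs Alpha: Alpha (payoff 11); vs Beta: Epsilon (payoff 11); vs Gamma: Delta (payoff 12); vs Delta: Delta (payoff 11).
The only mutual best response is (Beta, Epsilon); neither player gains by switching there.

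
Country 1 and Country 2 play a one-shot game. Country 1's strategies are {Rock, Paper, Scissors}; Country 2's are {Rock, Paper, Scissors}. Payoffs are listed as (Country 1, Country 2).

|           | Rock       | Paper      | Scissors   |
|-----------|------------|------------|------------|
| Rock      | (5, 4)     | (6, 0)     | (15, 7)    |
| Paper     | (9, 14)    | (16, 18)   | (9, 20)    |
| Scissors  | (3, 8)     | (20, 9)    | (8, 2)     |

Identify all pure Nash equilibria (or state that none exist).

Check mutual best responses: a cell is a NE iff neither player can gain by unilaterally deviating.
Country 1's best responses — vs Rock: Paper (payoff 9); vs Paper: Scissors (payoff 20); vs Scissors: Rock (payoff 15).
Country 2's best responses — vs Rock: Scissors (payoff 7); vs Paper: Scissors (payoff 20); vs Scissors: Paper (payoff 9).
Mutual best responses occur at (Rock, Scissors) and (Scissors, Paper); at each, neither player gains by switching.

(Rock, Scissors) and (Scissors, Paper)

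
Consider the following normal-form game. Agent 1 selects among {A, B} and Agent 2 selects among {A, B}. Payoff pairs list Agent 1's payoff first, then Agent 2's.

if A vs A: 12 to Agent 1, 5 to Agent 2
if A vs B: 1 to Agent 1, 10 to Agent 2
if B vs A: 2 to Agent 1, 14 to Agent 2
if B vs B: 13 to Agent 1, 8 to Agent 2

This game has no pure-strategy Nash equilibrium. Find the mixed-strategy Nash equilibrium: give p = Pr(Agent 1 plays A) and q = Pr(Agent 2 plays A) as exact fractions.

Each player's mixing probability is pinned down by making the *other* player indifferent.
Agent 2 indifferent between A and B: p·5 + (1−p)·14 = p·10 + (1−p)·8 ⟹ 14 + (-9)p = 8 + 2p ⟹ p = 6/11.
Agent 1 indifferent between A and B: q·12 + (1−q)·1 = q·2 + (1−q)·13 ⟹ 1 + 11q = 13 + (-11)q ⟹ q = 6/11.

p = 6/11, q = 6/11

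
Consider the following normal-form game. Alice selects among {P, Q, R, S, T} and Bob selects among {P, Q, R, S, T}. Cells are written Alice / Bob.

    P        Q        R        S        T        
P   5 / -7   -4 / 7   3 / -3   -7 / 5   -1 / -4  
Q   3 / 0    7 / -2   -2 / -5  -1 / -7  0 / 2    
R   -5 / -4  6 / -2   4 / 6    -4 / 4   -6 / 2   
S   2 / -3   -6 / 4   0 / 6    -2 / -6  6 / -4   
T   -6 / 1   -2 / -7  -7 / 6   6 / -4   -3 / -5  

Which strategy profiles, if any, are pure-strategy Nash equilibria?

(R, R)

Find each player's best response to every opponent strategy; NE are the intersections.
Alice's best responses — vs P: P (payoff 5); vs Q: Q (payoff 7); vs R: R (payoff 4); vs S: T (payoff 6); vs T: S (payoff 6).
Bob's best responses — vs P: Q (payoff 7); vs Q: T (payoff 2); vs R: R (payoff 6); vs S: R (payoff 6); vs T: R (payoff 6).
The only mutual best response is (R, R); neither player gains by switching there.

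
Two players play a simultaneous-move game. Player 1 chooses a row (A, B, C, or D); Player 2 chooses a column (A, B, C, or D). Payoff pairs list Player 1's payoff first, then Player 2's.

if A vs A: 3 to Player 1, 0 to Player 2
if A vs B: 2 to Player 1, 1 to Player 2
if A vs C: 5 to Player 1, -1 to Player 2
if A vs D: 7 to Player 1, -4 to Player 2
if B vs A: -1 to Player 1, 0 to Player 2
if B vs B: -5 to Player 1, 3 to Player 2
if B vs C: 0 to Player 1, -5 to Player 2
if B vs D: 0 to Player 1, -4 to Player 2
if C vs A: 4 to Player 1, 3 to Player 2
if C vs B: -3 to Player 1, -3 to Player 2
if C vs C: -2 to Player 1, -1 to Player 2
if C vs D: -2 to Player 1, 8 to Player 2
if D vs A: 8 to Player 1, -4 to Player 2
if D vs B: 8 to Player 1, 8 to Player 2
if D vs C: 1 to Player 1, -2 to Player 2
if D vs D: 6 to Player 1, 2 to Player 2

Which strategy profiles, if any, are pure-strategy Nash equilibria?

A profile is a Nash equilibrium when each player is best-responding to the other.
Player 1's best responses — vs A: D (payoff 8); vs B: D (payoff 8); vs C: A (payoff 5); vs D: A (payoff 7).
Player 2's best responses — vs A: B (payoff 1); vs B: B (payoff 3); vs C: D (payoff 8); vs D: B (payoff 8).
The only mutual best response is (D, B); neither player gains by switching there.

(D, B)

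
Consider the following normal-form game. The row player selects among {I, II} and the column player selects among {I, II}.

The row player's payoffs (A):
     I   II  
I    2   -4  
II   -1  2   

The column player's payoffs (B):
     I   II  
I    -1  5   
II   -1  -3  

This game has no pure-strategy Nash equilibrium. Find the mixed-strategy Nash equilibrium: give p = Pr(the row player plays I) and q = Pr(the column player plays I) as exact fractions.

In a mixed NE each player is indifferent between their pure strategies, so the opponent's mix sets the indifference.
The column player indifferent between I and II: p·(-1) + (1−p)·(-1) = p·5 + (1−p)·(-3) ⟹ (-1) + 0p = (-3) + 8p ⟹ p = 1/4.
The row player indifferent between I and II: q·2 + (1−q)·(-4) = q·(-1) + (1−q)·2 ⟹ (-4) + 6q = 2 + (-3)q ⟹ q = 2/3.

p = 1/4, q = 2/3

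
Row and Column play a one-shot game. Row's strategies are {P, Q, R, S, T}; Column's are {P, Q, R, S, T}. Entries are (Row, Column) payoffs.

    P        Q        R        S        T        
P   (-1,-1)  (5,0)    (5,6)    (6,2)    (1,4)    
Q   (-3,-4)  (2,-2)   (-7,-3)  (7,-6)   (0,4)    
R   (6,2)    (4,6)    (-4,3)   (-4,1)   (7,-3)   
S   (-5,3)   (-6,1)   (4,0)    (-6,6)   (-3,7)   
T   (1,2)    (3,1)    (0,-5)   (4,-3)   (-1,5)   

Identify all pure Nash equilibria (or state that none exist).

Find each player's best response to every opponent strategy; NE are the intersections.
Row's best responses — vs P: R (payoff 6); vs Q: P (payoff 5); vs R: P (payoff 5); vs S: Q (payoff 7); vs T: R (payoff 7).
Column's best responses — vs P: R (payoff 6); vs Q: T (payoff 4); vs R: Q (payoff 6); vs S: T (payoff 7); vs T: T (payoff 5).
The only mutual best response is (P, R); neither player gains by switching there.

(P, R)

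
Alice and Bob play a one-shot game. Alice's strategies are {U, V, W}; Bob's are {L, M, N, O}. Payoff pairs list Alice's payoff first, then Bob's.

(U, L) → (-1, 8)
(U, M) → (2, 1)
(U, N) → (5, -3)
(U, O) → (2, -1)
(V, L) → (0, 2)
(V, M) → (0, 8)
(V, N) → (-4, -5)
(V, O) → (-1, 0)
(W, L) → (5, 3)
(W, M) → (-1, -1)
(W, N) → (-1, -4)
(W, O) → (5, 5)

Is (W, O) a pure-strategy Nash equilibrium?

Holding Bob at O: Alice gets 5 from W, versus 2 from U, -1 from V. No profitable deviation for Alice.
Holding Alice at W: Bob gets 5 from O, versus 3 from L, -1 from M, -4 from N. No profitable deviation for Bob either.

Yes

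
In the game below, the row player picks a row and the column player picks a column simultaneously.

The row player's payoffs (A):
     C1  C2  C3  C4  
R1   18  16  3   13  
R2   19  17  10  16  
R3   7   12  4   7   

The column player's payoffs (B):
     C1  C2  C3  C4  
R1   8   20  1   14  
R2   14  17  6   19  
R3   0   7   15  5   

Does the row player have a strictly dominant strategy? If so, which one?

R2

A strategy is strictly dominant if it gives the row player a strictly higher payoff than every other strategy, against every choice by the opponent.
R2 strictly dominates: vs C1: 19 > each of {18, 7}; vs C2: 17 > each of {16, 12}; vs C3: 10 > each of {3, 4}; vs C4: 16 > each of {13, 7}.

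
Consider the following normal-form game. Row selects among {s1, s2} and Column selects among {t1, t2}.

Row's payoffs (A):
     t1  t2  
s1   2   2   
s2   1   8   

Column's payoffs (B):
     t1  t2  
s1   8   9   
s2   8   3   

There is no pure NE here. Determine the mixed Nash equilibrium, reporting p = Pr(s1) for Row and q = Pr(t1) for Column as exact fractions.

In a mixed NE each player is indifferent between their pure strategies, so the opponent's mix sets the indifference.
Column indifferent between t1 and t2: p·8 + (1−p)·8 = p·9 + (1−p)·3 ⟹ 8 + 0p = 3 + 6p ⟹ p = 5/6.
Row indifferent between s1 and s2: q·2 + (1−q)·2 = q·1 + (1−q)·8 ⟹ 2 + 0q = 8 + (-7)q ⟹ q = 6/7.

p = 5/6, q = 6/7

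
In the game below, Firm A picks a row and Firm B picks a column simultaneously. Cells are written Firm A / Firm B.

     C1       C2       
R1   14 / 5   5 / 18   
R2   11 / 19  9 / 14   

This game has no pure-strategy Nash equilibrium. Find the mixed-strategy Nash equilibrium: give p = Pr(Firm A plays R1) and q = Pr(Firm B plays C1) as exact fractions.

p = 5/18, q = 4/7

In a mixed NE each player is indifferent between their pure strategies, so the opponent's mix sets the indifference.
Firm B indifferent between C1 and C2: p·5 + (1−p)·19 = p·18 + (1−p)·14 ⟹ 19 + (-14)p = 14 + 4p ⟹ p = 5/18.
Firm A indifferent between R1 and R2: q·14 + (1−q)·5 = q·11 + (1−q)·9 ⟹ 5 + 9q = 9 + 2q ⟹ q = 4/7.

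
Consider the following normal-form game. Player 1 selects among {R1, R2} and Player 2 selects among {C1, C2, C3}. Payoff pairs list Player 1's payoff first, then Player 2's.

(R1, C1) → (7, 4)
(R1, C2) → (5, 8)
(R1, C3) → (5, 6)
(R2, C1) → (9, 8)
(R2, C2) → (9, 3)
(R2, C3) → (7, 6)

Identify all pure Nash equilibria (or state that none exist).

Check mutual best responses: a cell is a NE iff neither player can gain by unilaterally deviating.
Player 1's best responses — vs C1: R2 (payoff 9); vs C2: R2 (payoff 9); vs C3: R2 (payoff 7).
Player 2's best responses — vs R1: C2 (payoff 8); vs R2: C1 (payoff 8).
The only mutual best response is (R2, C1); neither player gains by switching there.

(R2, C1)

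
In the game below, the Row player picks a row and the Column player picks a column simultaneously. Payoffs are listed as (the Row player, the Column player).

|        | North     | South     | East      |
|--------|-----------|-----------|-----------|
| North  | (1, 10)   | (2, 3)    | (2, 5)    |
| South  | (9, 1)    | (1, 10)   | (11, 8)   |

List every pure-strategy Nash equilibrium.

A profile is a Nash equilibrium when each player is best-responding to the other.
The Row player's best responses — vs North: South (payoff 9); vs South: North (payoff 2); vs East: South (payoff 11).
The Column player's best responses — vs North: North (payoff 10); vs South: South (payoff 10).
No cell has both players best-responding. For instance, the Row player's best reply to North is South, but against South the Column player prefers South over North.

None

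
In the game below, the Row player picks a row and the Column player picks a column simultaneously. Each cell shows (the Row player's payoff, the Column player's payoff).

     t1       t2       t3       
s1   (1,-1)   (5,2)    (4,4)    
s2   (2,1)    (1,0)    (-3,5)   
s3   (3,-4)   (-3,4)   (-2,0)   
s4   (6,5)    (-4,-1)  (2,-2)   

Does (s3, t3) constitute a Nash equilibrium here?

Holding the Column player at t3: the Row player gets -2 from s3 but could get 4 by switching to s1. The Row player has a profitable deviation.

No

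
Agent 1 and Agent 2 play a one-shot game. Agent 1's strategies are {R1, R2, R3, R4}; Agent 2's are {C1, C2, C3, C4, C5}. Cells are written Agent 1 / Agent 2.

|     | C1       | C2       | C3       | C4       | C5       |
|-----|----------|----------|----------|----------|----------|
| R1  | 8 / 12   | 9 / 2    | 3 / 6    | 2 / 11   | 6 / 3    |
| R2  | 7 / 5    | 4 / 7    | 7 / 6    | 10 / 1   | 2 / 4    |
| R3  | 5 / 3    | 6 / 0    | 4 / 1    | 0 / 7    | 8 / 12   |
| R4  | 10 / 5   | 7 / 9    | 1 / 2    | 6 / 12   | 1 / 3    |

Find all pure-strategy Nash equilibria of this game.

Find each player's best response to every opponent strategy; NE are the intersections.
Agent 1's best responses — vs C1: R4 (payoff 10); vs C2: R1 (payoff 9); vs C3: R2 (payoff 7); vs C4: R2 (payoff 10); vs C5: R3 (payoff 8).
Agent 2's best responses — vs R1: C1 (payoff 12); vs R2: C2 (payoff 7); vs R3: C5 (payoff 12); vs R4: C4 (payoff 12).
The only mutual best response is (R3, C5); neither player gains by switching there.

(R3, C5)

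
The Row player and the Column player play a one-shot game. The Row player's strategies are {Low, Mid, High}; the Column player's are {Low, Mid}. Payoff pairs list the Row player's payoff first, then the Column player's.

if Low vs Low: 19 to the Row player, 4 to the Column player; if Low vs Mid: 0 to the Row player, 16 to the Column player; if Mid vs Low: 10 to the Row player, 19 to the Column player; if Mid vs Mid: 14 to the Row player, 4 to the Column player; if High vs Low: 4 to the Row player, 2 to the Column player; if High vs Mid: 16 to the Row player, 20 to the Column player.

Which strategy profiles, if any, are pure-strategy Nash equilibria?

A profile is a Nash equilibrium when each player is best-responding to the other.
The Row player's best responses — vs Low: Low (payoff 19); vs Mid: High (payoff 16).
The Column player's best responses — vs Low: Mid (payoff 16); vs Mid: Low (payoff 19); vs High: Mid (payoff 20).
The only mutual best response is (High, Mid); neither player gains by switching there.

(High, Mid)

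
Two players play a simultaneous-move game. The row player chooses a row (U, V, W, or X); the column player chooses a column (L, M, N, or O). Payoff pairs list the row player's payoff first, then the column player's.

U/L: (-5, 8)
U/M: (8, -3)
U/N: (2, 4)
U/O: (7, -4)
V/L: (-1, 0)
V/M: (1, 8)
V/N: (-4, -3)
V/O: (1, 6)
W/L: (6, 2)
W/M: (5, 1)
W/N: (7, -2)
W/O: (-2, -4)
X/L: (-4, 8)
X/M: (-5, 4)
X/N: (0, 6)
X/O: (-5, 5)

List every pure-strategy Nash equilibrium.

Find each player's best response to every opponent strategy; NE are the intersections.
The row player's best responses — vs L: W (payoff 6); vs M: U (payoff 8); vs N: W (payoff 7); vs O: U (payoff 7).
The column player's best responses — vs U: L (payoff 8); vs V: M (payoff 8); vs W: L (payoff 2); vs X: L (payoff 8).
The only mutual best response is (W, L); neither player gains by switching there.

(W, L)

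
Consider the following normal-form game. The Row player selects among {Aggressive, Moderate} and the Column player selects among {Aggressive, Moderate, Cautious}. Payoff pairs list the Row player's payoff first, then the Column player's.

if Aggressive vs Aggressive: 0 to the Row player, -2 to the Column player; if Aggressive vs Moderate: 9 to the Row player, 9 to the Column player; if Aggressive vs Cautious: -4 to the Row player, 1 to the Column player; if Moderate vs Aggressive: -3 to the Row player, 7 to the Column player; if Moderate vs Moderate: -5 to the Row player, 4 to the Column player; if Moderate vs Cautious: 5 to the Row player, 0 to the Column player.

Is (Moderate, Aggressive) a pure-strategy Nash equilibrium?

Holding the Column player at Aggressive: the Row player gets -3 from Moderate but could get 0 by switching to Aggressive. The Row player has a profitable deviation.

No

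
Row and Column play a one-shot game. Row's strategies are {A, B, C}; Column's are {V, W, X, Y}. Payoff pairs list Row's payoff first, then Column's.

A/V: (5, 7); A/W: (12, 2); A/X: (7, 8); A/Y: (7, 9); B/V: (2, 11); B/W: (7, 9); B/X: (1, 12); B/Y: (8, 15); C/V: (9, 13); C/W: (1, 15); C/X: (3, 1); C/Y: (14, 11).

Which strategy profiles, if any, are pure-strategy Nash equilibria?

Check mutual best responses: a cell is a NE iff neither player can gain by unilaterally deviating.
Row's best responses — vs V: C (payoff 9); vs W: A (payoff 12); vs X: A (payoff 7); vs Y: C (payoff 14).
Column's best responses — vs A: Y (payoff 9); vs B: Y (payoff 15); vs C: W (payoff 15).
No cell has both players best-responding. For instance, Row's best reply to W is A, but against A Column prefers Y over W.

None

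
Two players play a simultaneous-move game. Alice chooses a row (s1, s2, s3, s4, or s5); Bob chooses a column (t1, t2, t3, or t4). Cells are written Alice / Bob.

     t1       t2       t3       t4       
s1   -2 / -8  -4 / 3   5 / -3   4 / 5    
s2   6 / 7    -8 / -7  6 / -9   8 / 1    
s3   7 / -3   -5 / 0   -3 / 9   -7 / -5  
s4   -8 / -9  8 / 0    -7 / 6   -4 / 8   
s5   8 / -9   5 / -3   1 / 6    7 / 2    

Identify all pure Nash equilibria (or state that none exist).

There is no pure-strategy Nash equilibrium

Check mutual best responses: a cell is a NE iff neither player can gain by unilaterally deviating.
Alice's best responses — vs t1: s5 (payoff 8); vs t2: s4 (payoff 8); vs t3: s2 (payoff 6); vs t4: s2 (payoff 8).
Bob's best responses — vs s1: t4 (payoff 5); vs s2: t1 (payoff 7); vs s3: t3 (payoff 9); vs s4: t4 (payoff 8); vs s5: t3 (payoff 6).
No cell has both players best-responding. For instance, Alice's best reply to t1 is s5, but against s5 Bob prefers t3 over t1.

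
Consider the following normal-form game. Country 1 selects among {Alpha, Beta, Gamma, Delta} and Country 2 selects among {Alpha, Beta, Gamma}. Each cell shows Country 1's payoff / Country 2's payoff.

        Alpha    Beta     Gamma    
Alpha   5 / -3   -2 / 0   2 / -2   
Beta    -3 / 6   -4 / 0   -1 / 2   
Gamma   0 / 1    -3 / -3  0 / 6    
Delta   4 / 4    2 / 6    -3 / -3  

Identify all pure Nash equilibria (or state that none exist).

(Delta, Beta)

Find each player's best response to every opponent strategy; NE are the intersections.
Country 1's best responses — vs Alpha: Alpha (payoff 5); vs Beta: Delta (payoff 2); vs Gamma: Alpha (payoff 2).
Country 2's best responses — vs Alpha: Beta (payoff 0); vs Beta: Alpha (payoff 6); vs Gamma: Gamma (payoff 6); vs Delta: Beta (payoff 6).
The only mutual best response is (Delta, Beta); neither player gains by switching there.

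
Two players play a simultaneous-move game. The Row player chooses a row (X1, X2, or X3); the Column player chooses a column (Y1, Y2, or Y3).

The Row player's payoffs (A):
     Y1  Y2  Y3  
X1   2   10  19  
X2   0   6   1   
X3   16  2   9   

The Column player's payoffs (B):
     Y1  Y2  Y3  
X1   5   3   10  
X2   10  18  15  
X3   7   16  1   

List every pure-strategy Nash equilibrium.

Find each player's best response to every opponent strategy; NE are the intersections.
The Row player's best responses — vs Y1: X3 (payoff 16); vs Y2: X1 (payoff 10); vs Y3: X1 (payoff 19).
The Column player's best responses — vs X1: Y3 (payoff 10); vs X2: Y2 (payoff 18); vs X3: Y2 (payoff 16).
The only mutual best response is (X1, Y3); neither player gains by switching there.

(X1, Y3)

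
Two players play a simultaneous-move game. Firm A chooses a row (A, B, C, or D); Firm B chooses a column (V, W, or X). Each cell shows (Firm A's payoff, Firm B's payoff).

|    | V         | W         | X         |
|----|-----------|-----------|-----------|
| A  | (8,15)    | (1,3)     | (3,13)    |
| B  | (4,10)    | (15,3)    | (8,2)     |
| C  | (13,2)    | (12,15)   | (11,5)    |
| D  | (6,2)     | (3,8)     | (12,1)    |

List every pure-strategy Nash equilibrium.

There is no pure-strategy Nash equilibrium

A profile is a Nash equilibrium when each player is best-responding to the other.
Firm A's best responses — vs V: C (payoff 13); vs W: B (payoff 15); vs X: D (payoff 12).
Firm B's best responses — vs A: V (payoff 15); vs B: V (payoff 10); vs C: W (payoff 15); vs D: W (payoff 8).
No cell has both players best-responding. For instance, Firm A's best reply to W is B, but against B Firm B prefers V over W.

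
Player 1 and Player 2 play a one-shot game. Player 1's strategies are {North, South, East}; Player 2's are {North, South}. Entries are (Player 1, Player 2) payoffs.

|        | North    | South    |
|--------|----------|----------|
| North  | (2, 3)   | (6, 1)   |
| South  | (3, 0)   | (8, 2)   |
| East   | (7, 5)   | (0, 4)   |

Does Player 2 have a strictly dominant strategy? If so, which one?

None

Check whether one of Player 2's strategies beats all alternatives regardless of what the opponent does.
North is not dominant: against South, South gives 2 > 0.
South is not dominant: against North, North gives 3 > 1.
No single strategy is best against every opponent action.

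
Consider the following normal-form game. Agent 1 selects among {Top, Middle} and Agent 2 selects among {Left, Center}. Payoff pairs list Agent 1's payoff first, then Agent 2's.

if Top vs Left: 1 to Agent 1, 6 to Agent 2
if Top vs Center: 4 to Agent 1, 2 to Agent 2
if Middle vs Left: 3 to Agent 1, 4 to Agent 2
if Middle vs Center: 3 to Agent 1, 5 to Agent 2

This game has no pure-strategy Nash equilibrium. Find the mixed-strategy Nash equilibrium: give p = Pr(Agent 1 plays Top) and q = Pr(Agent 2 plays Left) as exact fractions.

p = 1/5, q = 1/3

Each player's mixing probability is pinned down by making the *other* player indifferent.
Agent 2 indifferent between Left and Center: p·6 + (1−p)·4 = p·2 + (1−p)·5 ⟹ 4 + 2p = 5 + (-3)p ⟹ p = 1/5.
Agent 1 indifferent between Top and Middle: q·1 + (1−q)·4 = q·3 + (1−q)·3 ⟹ 4 + (-3)q = 3 + 0q ⟹ q = 1/3.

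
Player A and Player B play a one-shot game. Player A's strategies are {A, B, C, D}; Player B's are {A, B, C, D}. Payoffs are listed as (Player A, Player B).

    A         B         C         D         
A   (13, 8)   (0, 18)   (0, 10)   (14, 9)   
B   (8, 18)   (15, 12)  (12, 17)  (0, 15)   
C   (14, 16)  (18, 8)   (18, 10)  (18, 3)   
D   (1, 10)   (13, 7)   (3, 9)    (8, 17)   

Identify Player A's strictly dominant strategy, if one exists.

C

A strategy is strictly dominant if it gives Player A a strictly higher payoff than every other strategy, against every choice by the opponent.
C strictly dominates: vs A: 14 > each of {13, 8, 1}; vs B: 18 > each of {0, 15, 13}; vs C: 18 > each of {0, 12, 3}; vs D: 18 > each of {14, 0, 8}.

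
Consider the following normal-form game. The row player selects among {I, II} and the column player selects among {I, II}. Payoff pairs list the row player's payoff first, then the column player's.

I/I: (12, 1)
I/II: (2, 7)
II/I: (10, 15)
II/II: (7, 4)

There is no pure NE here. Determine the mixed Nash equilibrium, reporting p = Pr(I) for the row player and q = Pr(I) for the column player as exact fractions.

p = 11/17, q = 5/7

Each player's mixing probability is pinned down by making the *other* player indifferent.
The column player indifferent between I and II: p·1 + (1−p)·15 = p·7 + (1−p)·4 ⟹ 15 + (-14)p = 4 + 3p ⟹ p = 11/17.
The row player indifferent between I and II: q·12 + (1−q)·2 = q·10 + (1−q)·7 ⟹ 2 + 10q = 7 + 3q ⟹ q = 5/7.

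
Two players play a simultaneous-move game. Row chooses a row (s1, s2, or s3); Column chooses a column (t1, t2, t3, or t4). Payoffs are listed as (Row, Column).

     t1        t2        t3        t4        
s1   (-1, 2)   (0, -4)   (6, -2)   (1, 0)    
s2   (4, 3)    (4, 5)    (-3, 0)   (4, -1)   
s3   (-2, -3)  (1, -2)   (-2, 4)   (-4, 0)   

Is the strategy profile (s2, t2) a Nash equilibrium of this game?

Holding Column at t2: Row gets 4 from s2, versus 0 from s1, 1 from s3. No profitable deviation for Row.
Holding Row at s2: Column gets 5 from t2, versus 3 from t1, 0 from t3, -1 from t4. No profitable deviation for Column either.

Yes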